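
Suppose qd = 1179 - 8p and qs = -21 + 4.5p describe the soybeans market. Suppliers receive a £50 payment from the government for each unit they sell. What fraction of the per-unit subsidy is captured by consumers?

Pre-subsidy: 1179 - 8p = -21 + 4.5p gives p* = 96, q* = 411.
With the subsidy, sellers receive ps = pb + 50 for each unit, where pb is the price buyers pay.
Supply in terms of pb becomes qs = -21 + 4.5(pb + 50) = 204 + 4.5pb. Setting this equal to demand: 1179 - 8pb = 204 + 4.5pb, so pb = 78.
Sellers receive ps = 78 + 50 = 128; q' = 1179 − 8·78 = 555.
Buyers' price falls by p* − pb = 96 − 78 = 18; sellers' price rises by ps − p* = 128 − 96 = 32.
So consumers capture 18/50 = 0.36 of each unit of subsidy.

Consumer share = 0.36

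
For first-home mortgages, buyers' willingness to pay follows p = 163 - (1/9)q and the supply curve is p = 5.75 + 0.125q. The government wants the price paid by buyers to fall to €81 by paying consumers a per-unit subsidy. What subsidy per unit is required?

At a buyer price of 81, quantity demanded is 1467 − 9·81 = 738.
Sellers supply 738 only when they receive ps = 5.75 + 0.125·738 = 98.
s = ps − pb = 98 − 81 = 17.

Required subsidy s = €17 per unit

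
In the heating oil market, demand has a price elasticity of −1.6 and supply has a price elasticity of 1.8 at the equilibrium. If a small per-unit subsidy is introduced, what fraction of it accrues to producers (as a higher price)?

Producer share = 8/17

For a small subsidy around the equilibrium, the benefit split depends on the relative slopes, which at a point are proportional to the elasticities.
Buyer share = εs/(εs + |εd|) = 1.8/(1.8 + 1.6) = 9/17; seller share = |εd|/(εs + |εd|) = 8/17.
So producers capture 8/17 of the subsidy.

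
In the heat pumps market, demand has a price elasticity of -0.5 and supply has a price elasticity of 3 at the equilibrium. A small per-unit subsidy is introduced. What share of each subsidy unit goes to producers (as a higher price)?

Producer share = 1/7

For a small subsidy around the equilibrium, the benefit split depends on the relative slopes, which at a point are proportional to the elasticities.
Buyer share = εs/(εs + |εd|) = 3/(3 + 0.5) = 6/7; seller share = |εd|/(εs + |εd|) = 1/7.
So producers capture 1/7 of the subsidy.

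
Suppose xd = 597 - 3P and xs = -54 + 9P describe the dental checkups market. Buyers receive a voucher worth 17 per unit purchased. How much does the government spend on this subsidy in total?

Government cost = 8032.5

Pre-subsidy: 597 - 3P = -54 + 9P gives P* = 54.25, x* = 434.25.
With the rebate, buyers effectively pay Pb = Ps − 17, where Ps is the price sellers receive.
Demand in terms of Ps becomes xd = 597 − 3(Ps − 17) = 648 - 3Ps. Setting this equal to supply: 648 - 3Ps = -54 + 9Ps, so Ps = 58.5.
Buyers pay Pb = 58.5 − 17 = 41.5; x' = -54 + 9·58.5 = 472.5.
Government outlay = subsidy × quantity = 17 × 472.5 = 8032.5.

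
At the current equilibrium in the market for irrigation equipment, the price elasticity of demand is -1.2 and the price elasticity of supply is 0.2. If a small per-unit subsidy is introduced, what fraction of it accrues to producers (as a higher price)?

For a small subsidy around the equilibrium, the benefit split depends on the relative slopes, which at a point are proportional to the elasticities.
Buyer share = εs/(εs + |εd|) = 0.2/(0.2 + 1.2) = 1/7; seller share = |εd|/(εs + |εd|) = 6/7.
So producers capture 6/7 of the subsidy.

Producer share = 6/7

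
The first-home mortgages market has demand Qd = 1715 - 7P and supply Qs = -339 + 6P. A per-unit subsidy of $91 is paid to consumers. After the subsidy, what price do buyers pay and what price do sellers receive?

Buyers pay $116; sellers receive $207

Pre-subsidy: 1715 - 7P = -339 + 6P gives P* = 158, Q* = 609.
With the rebate, buyers effectively pay Pb = Ps − 91, where Ps is the price sellers receive.
Demand in terms of Ps becomes Qd = 1715 − 7(Ps − 91) = 2352 - 7Ps. Setting this equal to supply: 2352 - 7Ps = -339 + 6Ps, so Ps = 207.
Buyers pay Pb = 207 − 91 = 116; Q' = -339 + 6·207 = 903.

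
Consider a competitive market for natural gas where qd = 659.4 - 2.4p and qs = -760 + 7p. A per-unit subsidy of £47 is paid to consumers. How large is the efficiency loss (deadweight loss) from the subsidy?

Deadweight loss = £1974

Pre-subsidy: 659.4 - 2.4p = -760 + 7p gives p* = 151, q* = 297.
With the rebate, buyers effectively pay pb = ps − 47, where ps is the price sellers receive.
Demand in terms of ps becomes qd = 659.4 − 2.4(ps − 47) = 772.2 - 2.4ps. Setting this equal to supply: 772.2 - 2.4ps = -760 + 7ps, so ps = 163.
Buyers pay pb = 163 − 47 = 116; q' = -760 + 7·163 = 381.
The subsidy expands output by 381 − 297 = 84 past the efficient level; on those units the gap between marginal cost and willingness to pay runs from 0 up to 47.
DWL = ½ × 47 × 84 = 1974.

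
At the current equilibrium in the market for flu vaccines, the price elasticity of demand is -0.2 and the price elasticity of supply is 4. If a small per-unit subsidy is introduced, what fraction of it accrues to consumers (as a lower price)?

Consumer share = 20/21

For a small subsidy around the equilibrium, the benefit split depends on the relative slopes, which at a point are proportional to the elasticities.
Buyer share = εs/(εs + |εd|) = 4/(4 + 0.2) = 20/21; seller share = |εd|/(εs + |εd|) = 1/21.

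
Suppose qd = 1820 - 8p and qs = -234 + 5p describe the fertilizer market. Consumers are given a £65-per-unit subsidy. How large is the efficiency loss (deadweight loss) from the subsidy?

Deadweight loss = £6500

Pre-subsidy: 1820 - 8p = -234 + 5p gives p* = 158, q* = 556.
With the rebate, buyers effectively pay pb = ps − 65, where ps is the price sellers receive.
Demand in terms of ps becomes qd = 1820 − 8(ps − 65) = 2340 - 8ps. Setting this equal to supply: 2340 - 8ps = -234 + 5ps, so ps = 198.
Buyers pay pb = 198 − 65 = 133; q' = -234 + 5·198 = 756.
The subsidy expands output by 756 − 556 = 200 past the efficient level; on those units the gap between marginal cost and willingness to pay runs from 0 up to 65.
DWL = ½ × 65 × 200 = 6500.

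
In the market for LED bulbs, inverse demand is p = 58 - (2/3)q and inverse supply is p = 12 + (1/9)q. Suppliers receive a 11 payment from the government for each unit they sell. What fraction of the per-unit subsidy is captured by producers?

Producer share = 1/7

Pre-subsidy: 58 - (2/3)q = 12 + (1/9)q gives q* = 414/7 and p* = 130/7.
With the subsidy, sellers receive ps = pb + 11 for each unit, where pb is the price buyers pay.
On the curves, pb = 58 - (2/3)q and ps = 12 + (1/9)q; the wedge ps − pb = 11 gives 12 + (1/9)q − (58 - (2/3)q) = 11, so q' = 513/7.
Then pb = 58 − (2/3)·(513/7) = 64/7 and ps = 12 + (1/9)·(513/7) = 141/7.
Buyers' price falls by p* − pb = 130/7 − 64/7 = 66/7; sellers' price rises by ps − p* = 141/7 − 130/7 = 11/7.
So producers capture (11/7)/11 = 1/7 of each unit of subsidy.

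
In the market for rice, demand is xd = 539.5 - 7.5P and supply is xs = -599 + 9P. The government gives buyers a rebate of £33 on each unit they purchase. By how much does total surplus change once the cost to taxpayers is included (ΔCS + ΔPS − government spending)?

Net change in total surplus = -£2227.5

Pre-subsidy: 539.5 - 7.5P = -599 + 9P gives P* = 69, x* = 22.
With the rebate, buyers effectively pay Pb = Ps − 33, where Ps is the price sellers receive.
Demand in terms of Ps becomes xd = 539.5 − 7.5(Ps − 33) = 787 - 7.5Ps. Setting this equal to supply: 787 - 7.5Ps = -599 + 9Ps, so Ps = 84.
Buyers pay Pb = 84 − 33 = 51; x' = -599 + 9·84 = 157.
ΔCS = ½(22 + 157)(69 − 51) = 1611; ΔPS = ½(22 + 157)(84 − 69) = 1342.5.
Government spending = 33 × 157 = 5181.
Net change = 1611 + 1342.5 − 5181 = -2227.5. The loss equals the DWL triangle ½·33·135.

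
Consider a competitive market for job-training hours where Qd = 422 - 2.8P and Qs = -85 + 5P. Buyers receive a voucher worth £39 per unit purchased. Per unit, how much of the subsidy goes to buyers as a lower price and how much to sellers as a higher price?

Pre-subsidy: 422 - 2.8P = -85 + 5P gives P* = 65, Q* = 240.
With the rebate, buyers effectively pay Pb = Ps − 39, where Ps is the price sellers receive.
Demand in terms of Ps becomes Qd = 422 − 2.8(Ps − 39) = 531.2 - 2.8Ps. Setting this equal to supply: 531.2 - 2.8Ps = -85 + 5Ps, so Ps = 79.
Buyers pay Pb = 79 − 39 = 40; Q' = -85 + 5·79 = 310.
Buyers' price falls by P* − Pb = 65 − 40 = 25; sellers' price rises by Ps − P* = 79 − 65 = 14.

Buyers gain £25 per unit; sellers gain £14 per unit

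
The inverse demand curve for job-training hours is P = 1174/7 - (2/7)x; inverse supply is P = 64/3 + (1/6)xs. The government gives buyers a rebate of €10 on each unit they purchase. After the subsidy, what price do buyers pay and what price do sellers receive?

Pre-subsidy: 1174/7 - (2/7)x = 64/3 + (1/6)x gives x* = 6148/19 and P* = 1430/19.
With the rebate, buyers effectively pay Pb = Ps − 10, where Ps is the price sellers receive.
On the curves, Pb = 1174/7 - (2/7)x and Ps = 64/3 + (1/6)x; the wedge Ps − Pb = 10 gives 64/3 + (1/6)x − (1174/7 - (2/7)x) = 10, so x' = 6568/19.
Then Pb = 1174/7 − (2/7)·(6568/19) = 1310/19 and Ps = 64/3 + (1/6)·(6568/19) = 1500/19.

Buyers pay 1310/19; sellers receive 1500/19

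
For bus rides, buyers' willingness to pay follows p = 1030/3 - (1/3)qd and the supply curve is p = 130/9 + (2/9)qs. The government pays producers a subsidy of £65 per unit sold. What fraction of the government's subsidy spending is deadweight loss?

Pre-subsidy: 1030/3 - (1/3)q = 130/9 + (2/9)q gives q* = 592 and p* = 146.
With the subsidy, sellers receive ps = pb + 65 for each unit, where pb is the price buyers pay.
On the curves, pb = 1030/3 - (1/3)q and ps = 130/9 + (2/9)q; the wedge ps − pb = 65 gives 130/9 + (2/9)q − (1030/3 - (1/3)q) = 65, so q' = 709.
Then pb = 1030/3 − (1/3)·709 = 107 and ps = 130/9 + (2/9)·709 = 172.
ΔCS = ½(592 + 709)(146 − 107) = 25369.5; ΔPS = ½(592 + 709)(172 − 146) = 16913.
Government spending = 65 × 709 = 46085.
DWL = ½ × 65 × (709 − 592) = 3802.5; fraction = 3802.5 / 46085 = 117/1418.

DWL / government spending = 117/1418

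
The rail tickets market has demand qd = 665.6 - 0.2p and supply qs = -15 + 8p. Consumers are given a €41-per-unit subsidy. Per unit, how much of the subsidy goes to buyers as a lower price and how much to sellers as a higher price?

Pre-subsidy: 665.6 - 0.2p = -15 + 8p gives p* = 83, q* = 649.
With the rebate, buyers effectively pay pb = ps − 41, where ps is the price sellers receive.
Demand in terms of ps becomes qd = 665.6 − 0.2(ps − 41) = 673.8 - 0.2ps. Setting this equal to supply: 673.8 - 0.2ps = -15 + 8ps, so ps = 84.
Buyers pay pb = 84 − 41 = 43; q' = -15 + 8·84 = 657.
Buyers' price falls by p* − pb = 83 − 43 = 40; sellers' price rises by ps − p* = 84 − 83 = 1.

Buyers gain €40 per unit; sellers gain €1 per unit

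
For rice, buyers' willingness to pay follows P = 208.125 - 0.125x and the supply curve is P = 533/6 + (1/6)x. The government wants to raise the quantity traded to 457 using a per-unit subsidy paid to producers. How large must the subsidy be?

Required subsidy s = 14 per unit

At x = 457, from the demand curve buyers pay Pb = 208.125 − 0.125·457 = 151; from the supply curve sellers need Ps = 533/6 + (1/6)·457 = 165.
The subsidy must fill the gap: s = Ps − Pb = 165 − 151 = 14.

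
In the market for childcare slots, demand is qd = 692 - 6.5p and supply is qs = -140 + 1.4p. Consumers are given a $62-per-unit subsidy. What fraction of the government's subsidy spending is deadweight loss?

DWL / government spending = 403/890

Pre-subsidy: 692 - 6.5p = -140 + 1.4p gives p* = 8320/79, q* = 588/79.
With the rebate, buyers effectively pay pb = ps − 62, where ps is the price sellers receive.
Demand in terms of ps becomes qd = 692 − 6.5(ps − 62) = 1095 - 6.5ps. Setting this equal to supply: 1095 - 6.5ps = -140 + 1.4ps, so ps = 12350/79.
Buyers pay pb = 12350/79 − 62 = 7452/79; q' = -140 + 1.4·(12350/79) = 6230/79.
ΔCS = ½(588/79 + 6230/79)(8320/79 − 7452/79) = 2959012/6241; ΔPS = ½(588/79 + 6230/79)(12350/79 − 8320/79) = 13738270/6241.
Government spending = 62 × 6230/79 = 386260/79.
DWL = ½ × 62 × (6230/79 − 588/79) = 174902/79; fraction = (174902/79) / (386260/79) = 403/890.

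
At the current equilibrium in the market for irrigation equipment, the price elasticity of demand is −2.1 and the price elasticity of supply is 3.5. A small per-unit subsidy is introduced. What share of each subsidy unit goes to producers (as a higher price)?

Producer share = 0.375

For a small subsidy around the equilibrium, the benefit split depends on the relative slopes, which at a point are proportional to the elasticities.
Buyer share = εs/(εs + |εd|) = 3.5/(3.5 + 2.1) = 0.625; seller share = |εd|/(εs + |εd|) = 0.375.
So producers capture 0.375 of the subsidy.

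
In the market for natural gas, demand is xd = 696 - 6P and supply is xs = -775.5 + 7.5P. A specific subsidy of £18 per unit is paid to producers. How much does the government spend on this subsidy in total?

Government cost = £1836

Pre-subsidy: 696 - 6P = -775.5 + 7.5P gives P* = 109, x* = 42.
With the subsidy, sellers receive Ps = Pb + 18 for each unit, where Pb is the price buyers pay.
Supply in terms of Pb becomes xs = -775.5 + 7.5(Pb + 18) = -640.5 + 7.5Pb. Setting this equal to demand: 696 - 6Pb = -640.5 + 7.5Pb, so Pb = 99.
Sellers receive Ps = 99 + 18 = 117; x' = 696 − 6·99 = 102.
Government outlay = subsidy × quantity = 18 × 102 = 1836.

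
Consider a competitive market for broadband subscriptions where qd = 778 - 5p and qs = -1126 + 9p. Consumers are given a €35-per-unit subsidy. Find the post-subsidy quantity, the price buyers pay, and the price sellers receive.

q' = 210.5; buyers pay €113.5; sellers receive €148.5

Pre-subsidy: 778 - 5p = -1126 + 9p gives p* = 136, q* = 98.
With the rebate, buyers effectively pay pb = ps − 35, where ps is the price sellers receive.
Demand in terms of ps becomes qd = 778 − 5(ps − 35) = 953 - 5ps. Setting this equal to supply: 953 - 5ps = -1126 + 9ps, so ps = 148.5.
Buyers pay pb = 148.5 − 35 = 113.5; q' = -1126 + 9·148.5 = 210.5.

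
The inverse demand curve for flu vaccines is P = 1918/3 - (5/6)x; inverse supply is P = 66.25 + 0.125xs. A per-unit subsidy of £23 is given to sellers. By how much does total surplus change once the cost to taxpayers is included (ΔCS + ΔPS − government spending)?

Net change in total surplus = -£276

Pre-subsidy: 1918/3 - (5/6)x = 66.25 + 0.125x gives x* = 598 and P* = 141.
With the subsidy, sellers receive Ps = Pb + 23 for each unit, where Pb is the price buyers pay.
On the curves, Pb = 1918/3 - (5/6)x and Ps = 66.25 + 0.125x; the wedge Ps − Pb = 23 gives 66.25 + 0.125x − (1918/3 - (5/6)x) = 23, so x' = 622.
Then Pb = 1918/3 − (5/6)·622 = 121 and Ps = 66.25 + 0.125·622 = 144.
ΔCS = ½(598 + 622)(141 − 121) = 12200; ΔPS = ½(598 + 622)(144 − 141) = 1830.
Government spending = 23 × 622 = 14306.
Net change = 12200 + 1830 − 14306 = -276. The loss equals the DWL triangle ½·23·24.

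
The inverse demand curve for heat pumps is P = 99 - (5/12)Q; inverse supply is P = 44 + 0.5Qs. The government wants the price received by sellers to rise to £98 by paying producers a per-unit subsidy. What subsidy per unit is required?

Required subsidy s = £44 per unit

At a seller price of 98, quantity supplied is -88 + 2·98 = 108.
Buyers absorb 108 only when they pay Pb = 99 − (5/12)·108 = 54.
s = Ps − Pb = 98 − 54 = 44.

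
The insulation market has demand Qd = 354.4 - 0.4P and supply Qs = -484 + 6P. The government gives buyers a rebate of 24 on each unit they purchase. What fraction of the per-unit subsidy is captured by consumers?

Consumer share = 0.9375

Pre-subsidy: 354.4 - 0.4P = -484 + 6P gives P* = 131, Q* = 302.
With the rebate, buyers effectively pay Pb = Ps − 24, where Ps is the price sellers receive.
Demand in terms of Ps becomes Qd = 354.4 − 0.4(Ps − 24) = 364 - 0.4Ps. Setting this equal to supply: 364 - 0.4Ps = -484 + 6Ps, so Ps = 132.5.
Buyers pay Pb = 132.5 − 24 = 108.5; Q' = -484 + 6·132.5 = 311.
Buyers' price falls by P* − Pb = 131 − 108.5 = 22.5; sellers' price rises by Ps − P* = 132.5 − 131 = 1.5.
So consumers capture 22.5/24 = 0.9375 of each unit of subsidy.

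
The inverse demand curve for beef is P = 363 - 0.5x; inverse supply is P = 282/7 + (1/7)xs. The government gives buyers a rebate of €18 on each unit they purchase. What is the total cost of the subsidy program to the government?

Government cost = €9540

Pre-subsidy: 363 - 0.5x = 282/7 + (1/7)x gives x* = 502 and P* = 112.
With the rebate, buyers effectively pay Pb = Ps − 18, where Ps is the price sellers receive.
On the curves, Pb = 363 - 0.5x and Ps = 282/7 + (1/7)x; the wedge Ps − Pb = 18 gives 282/7 + (1/7)x − (363 - 0.5x) = 18, so x' = 530.
Then Pb = 363 − 0.5·530 = 98 and Ps = 282/7 + (1/7)·530 = 116.
Government outlay = subsidy × quantity = 18 × 530 = 9540.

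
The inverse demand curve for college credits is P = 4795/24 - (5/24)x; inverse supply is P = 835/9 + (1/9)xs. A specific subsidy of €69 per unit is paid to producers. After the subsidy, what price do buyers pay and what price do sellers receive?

Buyers pay €85; sellers receive €154

Pre-subsidy: 4795/24 - (5/24)x = 835/9 + (1/9)x gives x* = 335 and P* = 130.
With the subsidy, sellers receive Ps = Pb + 69 for each unit, where Pb is the price buyers pay.
On the curves, Pb = 4795/24 - (5/24)x and Ps = 835/9 + (1/9)x; the wedge Ps − Pb = 69 gives 835/9 + (1/9)x − (4795/24 - (5/24)x) = 69, so x' = 551.
Then Pb = 4795/24 − (5/24)·551 = 85 and Ps = 835/9 + (1/9)·551 = 154.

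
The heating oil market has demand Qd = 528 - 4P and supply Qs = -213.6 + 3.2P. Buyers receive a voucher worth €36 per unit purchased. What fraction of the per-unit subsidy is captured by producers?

Pre-subsidy: 528 - 4P = -213.6 + 3.2P gives P* = 103, Q* = 116.
With the rebate, buyers effectively pay Pb = Ps − 36, where Ps is the price sellers receive.
Demand in terms of Ps becomes Qd = 528 − 4(Ps − 36) = 672 - 4Ps. Setting this equal to supply: 672 - 4Ps = -213.6 + 3.2Ps, so Ps = 123.
Buyers pay Pb = 123 − 36 = 87; Q' = -213.6 + 3.2·123 = 180.
Buyers' price falls by P* − Pb = 103 − 87 = 16; sellers' price rises by Ps − P* = 123 − 103 = 20.
So producers capture 20/36 = 5/9 of each unit of subsidy.

Producer share = 5/9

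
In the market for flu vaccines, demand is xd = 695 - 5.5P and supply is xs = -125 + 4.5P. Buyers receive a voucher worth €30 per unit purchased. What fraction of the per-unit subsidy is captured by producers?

Pre-subsidy: 695 - 5.5P = -125 + 4.5P gives P* = 82, x* = 244.
With the rebate, buyers effectively pay Pb = Ps − 30, where Ps is the price sellers receive.
Demand in terms of Ps becomes xd = 695 − 5.5(Ps − 30) = 860 - 5.5Ps. Setting this equal to supply: 860 - 5.5Ps = -125 + 4.5Ps, so Ps = 98.5.
Buyers pay Pb = 98.5 − 30 = 68.5; x' = -125 + 4.5·98.5 = 318.25.
Buyers' price falls by P* − Pb = 82 − 68.5 = 13.5; sellers' price rises by Ps − P* = 98.5 − 82 = 16.5.
So producers capture 16.5/30 = 0.55 of each unit of subsidy.

Producer share = 0.55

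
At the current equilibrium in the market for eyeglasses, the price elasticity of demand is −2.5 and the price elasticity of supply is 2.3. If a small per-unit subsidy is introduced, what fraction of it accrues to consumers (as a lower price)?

Consumer share = 23/48

For a small subsidy around the equilibrium, the benefit split depends on the relative slopes, which at a point are proportional to the elasticities.
Buyer share = εs/(εs + |εd|) = 2.3/(2.3 + 2.5) = 23/48; seller share = |εd|/(εs + |εd|) = 25/48.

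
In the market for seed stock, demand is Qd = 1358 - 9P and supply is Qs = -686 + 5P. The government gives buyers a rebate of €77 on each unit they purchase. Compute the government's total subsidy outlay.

Government cost = €22445.5

Pre-subsidy: 1358 - 9P = -686 + 5P gives P* = 146, Q* = 44.
With the rebate, buyers effectively pay Pb = Ps − 77, where Ps is the price sellers receive.
Demand in terms of Ps becomes Qd = 1358 − 9(Ps − 77) = 2051 - 9Ps. Setting this equal to supply: 2051 - 9Ps = -686 + 5Ps, so Ps = 195.5.
Buyers pay Pb = 195.5 − 77 = 118.5; Q' = -686 + 5·195.5 = 291.5.
Government outlay = subsidy × quantity = 77 × 291.5 = 22445.5.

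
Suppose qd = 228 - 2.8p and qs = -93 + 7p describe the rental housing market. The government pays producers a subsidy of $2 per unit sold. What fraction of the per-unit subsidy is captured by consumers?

Pre-subsidy: 228 - 2.8p = -93 + 7p gives p* = 1605/49, q* = 954/7.
With the subsidy, sellers receive ps = pb + 2 for each unit, where pb is the price buyers pay.
Supply in terms of pb becomes qs = -93 + 7(pb + 2) = -79 + 7pb. Setting this equal to demand: 228 - 2.8pb = -79 + 7pb, so pb = 1535/49.
Sellers receive ps = 1535/49 + 2 = 1633/49; q' = 228 − 2.8·(1535/49) = 982/7.
Buyers' price falls by p* − pb = 1605/49 − 1535/49 = 10/7; sellers' price rises by ps − p* = 1633/49 − 1605/49 = 4/7.
So consumers capture (10/7)/2 = 5/7 of each unit of subsidy.

Consumer share = 5/7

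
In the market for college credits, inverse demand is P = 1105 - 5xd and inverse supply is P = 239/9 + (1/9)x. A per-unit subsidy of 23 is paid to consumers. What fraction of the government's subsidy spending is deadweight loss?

DWL / government spending = 9/862

Pre-subsidy: 1105 - 5x = 239/9 + (1/9)x gives x* = 211 and P* = 50.
With the rebate, buyers effectively pay Pb = Ps − 23, where Ps is the price sellers receive.
On the curves, Pb = 1105 - 5x and Ps = 239/9 + (1/9)x; the wedge Ps − Pb = 23 gives 239/9 + (1/9)x − (1105 - 5x) = 23, so x' = 215.5.
Then Pb = 1105 − 5·215.5 = 27.5 and Ps = 239/9 + (1/9)·215.5 = 50.5.
ΔCS = ½(211 + 215.5)(50 − 27.5) = 4798.125; ΔPS = ½(211 + 215.5)(50.5 − 50) = 106.625.
Government spending = 23 × 215.5 = 4956.5.
DWL = ½ × 23 × (215.5 − 211) = 51.75; fraction = 51.75 / 4956.5 = 9/862.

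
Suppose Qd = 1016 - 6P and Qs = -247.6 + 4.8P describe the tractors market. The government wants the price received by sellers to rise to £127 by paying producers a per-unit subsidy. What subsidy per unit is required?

At a seller price of 127, quantity supplied is -247.6 + 4.8·127 = 362.
Buyers absorb 362 only when they pay Pb with 1016 − 6·Pb = 362, i.e. Pb = 109.
s = Ps − Pb = 127 − 109 = 18.

Required subsidy s = £18 per unit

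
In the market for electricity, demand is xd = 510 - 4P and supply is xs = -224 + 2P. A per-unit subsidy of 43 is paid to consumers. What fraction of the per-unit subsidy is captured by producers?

Producer share = 2/3

Pre-subsidy: 510 - 4P = -224 + 2P gives P* = 367/3, x* = 62/3.
With the rebate, buyers effectively pay Pb = Ps − 43, where Ps is the price sellers receive.
Demand in terms of Ps becomes xd = 510 − 4(Ps − 43) = 682 - 4Ps. Setting this equal to supply: 682 - 4Ps = -224 + 2Ps, so Ps = 151.
Buyers pay Pb = 151 − 43 = 108; x' = -224 + 2·151 = 78.
Buyers' price falls by P* − Pb = 367/3 − 108 = 43/3; sellers' price rises by Ps − P* = 151 − 367/3 = 86/3.
So producers capture (86/3)/43 = 2/3 of each unit of subsidy.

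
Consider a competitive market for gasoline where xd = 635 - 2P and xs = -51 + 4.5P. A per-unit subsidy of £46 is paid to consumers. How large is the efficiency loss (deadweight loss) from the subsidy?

Pre-subsidy: 635 - 2P = -51 + 4.5P gives P* = 1372/13, x* = 5511/13.
With the rebate, buyers effectively pay Pb = Ps − 46, where Ps is the price sellers receive.
Demand in terms of Ps becomes xd = 635 − 2(Ps − 46) = 727 - 2Ps. Setting this equal to supply: 727 - 2Ps = -51 + 4.5Ps, so Ps = 1556/13.
Buyers pay Pb = 1556/13 − 46 = 958/13; x' = -51 + 4.5·(1556/13) = 6339/13.
The subsidy expands output by 6339/13 − 5511/13 = 828/13 past the efficient level; on those units the gap between marginal cost and willingness to pay runs from 0 up to 46.
DWL = ½ × 46 × 828/13 = 19044/13.

Deadweight loss = 19044/13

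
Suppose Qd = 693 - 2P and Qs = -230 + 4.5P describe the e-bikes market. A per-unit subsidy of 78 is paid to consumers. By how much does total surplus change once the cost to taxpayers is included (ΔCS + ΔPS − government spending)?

Pre-subsidy: 693 - 2P = -230 + 4.5P gives P* = 142, Q* = 409.
With the rebate, buyers effectively pay Pb = Ps − 78, where Ps is the price sellers receive.
Demand in terms of Ps becomes Qd = 693 − 2(Ps − 78) = 849 - 2Ps. Setting this equal to supply: 849 - 2Ps = -230 + 4.5Ps, so Ps = 166.
Buyers pay Pb = 166 − 78 = 88; Q' = -230 + 4.5·166 = 517.
ΔCS = ½(409 + 517)(142 − 88) = 25002; ΔPS = ½(409 + 517)(166 − 142) = 11112.
Government spending = 78 × 517 = 40326.
Net change = 25002 + 11112 − 40326 = -4212. The loss equals the DWL triangle ½·78·108.

Net change in total surplus = -4212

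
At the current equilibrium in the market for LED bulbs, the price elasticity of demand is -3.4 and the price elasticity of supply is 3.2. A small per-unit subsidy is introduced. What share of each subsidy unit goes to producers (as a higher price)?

For a small subsidy around the equilibrium, the benefit split depends on the relative slopes, which at a point are proportional to the elasticities.
Buyer share = εs/(εs + |εd|) = 3.2/(3.2 + 3.4) = 16/33; seller share = |εd|/(εs + |εd|) = 17/33.
So producers capture 17/33 of the subsidy.

Producer share = 17/33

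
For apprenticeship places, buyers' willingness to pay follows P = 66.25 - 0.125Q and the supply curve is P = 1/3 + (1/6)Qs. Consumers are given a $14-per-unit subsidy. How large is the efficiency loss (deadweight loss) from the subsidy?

Pre-subsidy: 66.25 - 0.125Q = 1/3 + (1/6)Q gives Q* = 226 and P* = 38.
With the rebate, buyers effectively pay Pb = Ps − 14, where Ps is the price sellers receive.
On the curves, Pb = 66.25 - 0.125Q and Ps = 1/3 + (1/6)Q; the wedge Ps − Pb = 14 gives 1/3 + (1/6)Q − (66.25 - 0.125Q) = 14, so Q' = 274.
Then Pb = 66.25 − 0.125·274 = 32 and Ps = 1/3 + (1/6)·274 = 46.
The subsidy expands output by 274 − 226 = 48 past the efficient level; on those units the gap between marginal cost and willingness to pay runs from 0 up to 14.
DWL = ½ × 14 × 48 = 336.

Deadweight loss = $336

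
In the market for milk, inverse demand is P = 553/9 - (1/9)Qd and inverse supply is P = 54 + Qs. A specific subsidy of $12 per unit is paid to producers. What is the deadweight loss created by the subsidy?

Pre-subsidy: 553/9 - (1/9)Q = 54 + Q gives Q* = 6.7 and P* = 60.7.
With the subsidy, sellers receive Ps = Pb + 12 for each unit, where Pb is the price buyers pay.
On the curves, Pb = 553/9 - (1/9)Q and Ps = 54 + Q; the wedge Ps − Pb = 12 gives 54 + Q − (553/9 - (1/9)Q) = 12, so Q' = 17.5.
Then Pb = 553/9 − (1/9)·17.5 = 59.5 and Ps = 54 + 1·17.5 = 71.5.
The subsidy expands output by 17.5 − 6.7 = 10.8 past the efficient level; on those units the gap between marginal cost and willingness to pay runs from 0 up to 12.
DWL = ½ × 12 × 10.8 = 64.8.

Deadweight loss = $64.8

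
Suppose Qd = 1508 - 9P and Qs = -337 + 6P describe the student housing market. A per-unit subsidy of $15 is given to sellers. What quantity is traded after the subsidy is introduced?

Q' = 455

Pre-subsidy: 1508 - 9P = -337 + 6P gives P* = 123, Q* = 401.
With the subsidy, sellers receive Ps = Pb + 15 for each unit, where Pb is the price buyers pay.
Supply in terms of Pb becomes Qs = -337 + 6(Pb + 15) = -247 + 6Pb. Setting this equal to demand: 1508 - 9Pb = -247 + 6Pb, so Pb = 117.
Sellers receive Ps = 117 + 15 = 132; Q' = 1508 − 9·117 = 455.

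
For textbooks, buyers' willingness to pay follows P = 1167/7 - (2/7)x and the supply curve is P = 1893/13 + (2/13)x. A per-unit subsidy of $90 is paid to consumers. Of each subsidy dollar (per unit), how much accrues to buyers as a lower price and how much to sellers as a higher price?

Buyers gain $58.5 per unit; sellers gain $31.5 per unit

Pre-subsidy: 1167/7 - (2/7)x = 1893/13 + (2/13)x gives x* = 48 and P* = 153.
With the rebate, buyers effectively pay Pb = Ps − 90, where Ps is the price sellers receive.
On the curves, Pb = 1167/7 - (2/7)x and Ps = 1893/13 + (2/13)x; the wedge Ps − Pb = 90 gives 1893/13 + (2/13)x − (1167/7 - (2/7)x) = 90, so x' = 252.75.
Then Pb = 1167/7 − (2/7)·252.75 = 94.5 and Ps = 1893/13 + (2/13)·252.75 = 184.5.
Buyers' price falls by P* − Pb = 153 − 94.5 = 58.5; sellers' price rises by Ps − P* = 184.5 − 153 = 31.5.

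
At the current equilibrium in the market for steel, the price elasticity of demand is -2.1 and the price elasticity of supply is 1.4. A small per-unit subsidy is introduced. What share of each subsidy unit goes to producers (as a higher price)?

Producer share = 0.6

For a small subsidy around the equilibrium, the benefit split depends on the relative slopes, which at a point are proportional to the elasticities.
Buyer share = εs/(εs + |εd|) = 1.4/(1.4 + 2.1) = 0.4; seller share = |εd|/(εs + |εd|) = 0.6.
So producers capture 0.6 of the subsidy.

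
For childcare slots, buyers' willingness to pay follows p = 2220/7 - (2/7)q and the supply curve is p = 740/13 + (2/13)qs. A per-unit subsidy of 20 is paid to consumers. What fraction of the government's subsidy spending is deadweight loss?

Pre-subsidy: 2220/7 - (2/7)q = 740/13 + (2/13)q gives q* = 592 and p* = 148.
With the rebate, buyers effectively pay pb = ps − 20, where ps is the price sellers receive.
On the curves, pb = 2220/7 - (2/7)q and ps = 740/13 + (2/13)q; the wedge ps − pb = 20 gives 740/13 + (2/13)q − (2220/7 - (2/7)q) = 20, so q' = 637.5.
Then pb = 2220/7 − (2/7)·637.5 = 135 and ps = 740/13 + (2/13)·637.5 = 155.
ΔCS = ½(592 + 637.5)(148 − 135) = 7991.75; ΔPS = ½(592 + 637.5)(155 − 148) = 4303.25.
Government spending = 20 × 637.5 = 12750.
DWL = ½ × 20 × (637.5 − 592) = 455; fraction = 455 / 12750 = 91/2550.

DWL / government spending = 91/2550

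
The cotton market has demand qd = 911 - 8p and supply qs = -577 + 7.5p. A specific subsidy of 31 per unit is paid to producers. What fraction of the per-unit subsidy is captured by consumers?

Pre-subsidy: 911 - 8p = -577 + 7.5p gives p* = 96, q* = 143.
With the subsidy, sellers receive ps = pb + 31 for each unit, where pb is the price buyers pay.
Supply in terms of pb becomes qs = -577 + 7.5(pb + 31) = -344.5 + 7.5pb. Setting this equal to demand: 911 - 8pb = -344.5 + 7.5pb, so pb = 81.
Sellers receive ps = 81 + 31 = 112; q' = 911 − 8·81 = 263.
Buyers' price falls by p* − pb = 96 − 81 = 15; sellers' price rises by ps − p* = 112 − 96 = 16.
So consumers capture 15/31 = 15/31 of each unit of subsidy.

Consumer share = 15/31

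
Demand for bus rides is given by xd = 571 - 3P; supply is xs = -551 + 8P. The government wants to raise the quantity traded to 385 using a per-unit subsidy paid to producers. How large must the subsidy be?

Required subsidy s = 55 per unit

At x = 385, invert demand for the buyer price: Pb = (571 − 385)/3 = 62; invert supply for the seller price: Ps = (385 − (-551))/8 = 117.
The subsidy must fill the gap: s = Ps − Pb = 117 − 62 = 55.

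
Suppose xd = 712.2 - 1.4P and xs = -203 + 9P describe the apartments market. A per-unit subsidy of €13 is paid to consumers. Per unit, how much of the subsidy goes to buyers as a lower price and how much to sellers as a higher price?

Pre-subsidy: 712.2 - 1.4P = -203 + 9P gives P* = 88, x* = 589.
With the rebate, buyers effectively pay Pb = Ps − 13, where Ps is the price sellers receive.
Demand in terms of Ps becomes xd = 712.2 − 1.4(Ps − 13) = 730.4 - 1.4Ps. Setting this equal to supply: 730.4 - 1.4Ps = -203 + 9Ps, so Ps = 89.75.
Buyers pay Pb = 89.75 − 13 = 76.75; x' = -203 + 9·89.75 = 604.75.
Buyers' price falls by P* − Pb = 88 − 76.75 = 11.25; sellers' price rises by Ps − P* = 89.75 − 88 = 1.75.

Buyers gain €11.25 per unit; sellers gain €1.75 per unit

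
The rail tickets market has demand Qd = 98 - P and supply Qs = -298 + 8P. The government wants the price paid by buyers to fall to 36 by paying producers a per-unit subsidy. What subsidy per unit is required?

At a buyer price of 36, quantity demanded is 98 − 1·36 = 62.
Sellers supply 62 only when they receive Ps with -298 + 8·Ps = 62, i.e. Ps = 45.
s = Ps − Pb = 45 − 36 = 9.

Required subsidy s = 9 per unit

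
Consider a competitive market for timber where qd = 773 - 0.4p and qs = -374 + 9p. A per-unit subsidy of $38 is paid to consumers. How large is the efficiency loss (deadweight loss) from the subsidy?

Pre-subsidy: 773 - 0.4p = -374 + 9p gives p* = 5735/47, q* = 34037/47.
With the rebate, buyers effectively pay pb = ps − 38, where ps is the price sellers receive.
Demand in terms of ps becomes qd = 773 − 0.4(ps − 38) = 788.2 - 0.4ps. Setting this equal to supply: 788.2 - 0.4ps = -374 + 9ps, so ps = 5811/47.
Buyers pay pb = 5811/47 − 38 = 4025/47; q' = -374 + 9·(5811/47) = 34721/47.
The subsidy expands output by 34721/47 − 34037/47 = 684/47 past the efficient level; on those units the gap between marginal cost and willingness to pay runs from 0 up to 38.
DWL = ½ × 38 × 684/47 = 12996/47.

Deadweight loss = 12996/47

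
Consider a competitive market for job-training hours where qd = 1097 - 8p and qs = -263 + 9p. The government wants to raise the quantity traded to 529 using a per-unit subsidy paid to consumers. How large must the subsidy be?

At q = 529, invert demand for the buyer price: pb = (1097 − 529)/8 = 71; invert supply for the seller price: ps = (529 − (-263))/9 = 88.
The subsidy must fill the gap: s = ps − pb = 88 − 71 = 17.

Required subsidy s = 17 per unit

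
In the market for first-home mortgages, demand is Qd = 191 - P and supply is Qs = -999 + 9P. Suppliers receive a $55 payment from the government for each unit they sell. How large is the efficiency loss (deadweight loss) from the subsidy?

Deadweight loss = $1361.25

Pre-subsidy: 191 - P = -999 + 9P gives P* = 119, Q* = 72.
With the subsidy, sellers receive Ps = Pb + 55 for each unit, where Pb is the price buyers pay.
Supply in terms of Pb becomes Qs = -999 + 9(Pb + 55) = -504 + 9Pb. Setting this equal to demand: 191 - Pb = -504 + 9Pb, so Pb = 69.5.
Sellers receive Ps = 69.5 + 55 = 124.5; Q' = 191 − 1·69.5 = 121.5.
The subsidy expands output by 121.5 − 72 = 49.5 past the efficient level; on those units the gap between marginal cost and willingness to pay runs from 0 up to 55.
DWL = ½ × 55 × 49.5 = 1361.25.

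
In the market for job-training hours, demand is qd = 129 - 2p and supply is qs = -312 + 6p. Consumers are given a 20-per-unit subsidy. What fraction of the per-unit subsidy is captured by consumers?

Consumer share = 0.75

Pre-subsidy: 129 - 2p = -312 + 6p gives p* = 55.125, q* = 18.75.
With the rebate, buyers effectively pay pb = ps − 20, where ps is the price sellers receive.
Demand in terms of ps becomes qd = 129 − 2(ps − 20) = 169 - 2ps. Setting this equal to supply: 169 - 2ps = -312 + 6ps, so ps = 60.125.
Buyers pay pb = 60.125 − 20 = 40.125; q' = -312 + 6·60.125 = 48.75.
Buyers' price falls by p* − pb = 55.125 − 40.125 = 15; sellers' price rises by ps − p* = 60.125 − 55.125 = 5.
So consumers capture 15/20 = 0.75 of each unit of subsidy.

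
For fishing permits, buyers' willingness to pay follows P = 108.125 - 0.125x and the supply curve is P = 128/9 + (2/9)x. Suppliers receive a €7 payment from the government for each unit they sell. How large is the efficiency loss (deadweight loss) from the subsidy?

Deadweight loss = €70.56

Pre-subsidy: 108.125 - 0.125x = 128/9 + (2/9)x gives x* = 270.44 and P* = 74.32.
With the subsidy, sellers receive Ps = Pb + 7 for each unit, where Pb is the price buyers pay.
On the curves, Pb = 108.125 - 0.125x and Ps = 128/9 + (2/9)x; the wedge Ps − Pb = 7 gives 128/9 + (2/9)x − (108.125 - 0.125x) = 7, so x' = 290.6.
Then Pb = 108.125 − 0.125·290.6 = 71.8 and Ps = 128/9 + (2/9)·290.6 = 78.8.
The subsidy expands output by 290.6 − 270.44 = 20.16 past the efficient level; on those units the gap between marginal cost and willingness to pay runs from 0 up to 7.
DWL = ½ × 7 × 20.16 = 70.56.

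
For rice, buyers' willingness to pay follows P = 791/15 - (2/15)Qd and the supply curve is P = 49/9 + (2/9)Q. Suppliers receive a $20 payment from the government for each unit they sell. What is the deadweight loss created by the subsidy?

Pre-subsidy: 791/15 - (2/15)Q = 49/9 + (2/9)Q gives Q* = 133 and P* = 35.
With the subsidy, sellers receive Ps = Pb + 20 for each unit, where Pb is the price buyers pay.
On the curves, Pb = 791/15 - (2/15)Q and Ps = 49/9 + (2/9)Q; the wedge Ps − Pb = 20 gives 49/9 + (2/9)Q − (791/15 - (2/15)Q) = 20, so Q' = 189.25.
Then Pb = 791/15 − (2/15)·189.25 = 27.5 and Ps = 49/9 + (2/9)·189.25 = 47.5.
The subsidy expands output by 189.25 − 133 = 56.25 past the efficient level; on those units the gap between marginal cost and willingness to pay runs from 0 up to 20.
DWL = ½ × 20 × 56.25 = 562.5.

Deadweight loss = $562.5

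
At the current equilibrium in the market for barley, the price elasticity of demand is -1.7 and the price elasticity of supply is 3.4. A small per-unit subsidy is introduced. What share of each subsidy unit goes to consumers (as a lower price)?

For a small subsidy around the equilibrium, the benefit split depends on the relative slopes, which at a point are proportional to the elasticities.
Buyer share = εs/(εs + |εd|) = 3.4/(3.4 + 1.7) = 2/3; seller share = |εd|/(εs + |εd|) = 1/3.

Consumer share = 2/3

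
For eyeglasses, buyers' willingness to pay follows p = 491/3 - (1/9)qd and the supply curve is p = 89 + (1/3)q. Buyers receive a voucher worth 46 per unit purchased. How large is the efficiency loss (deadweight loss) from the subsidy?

Deadweight loss = 2380.5

Pre-subsidy: 491/3 - (1/9)q = 89 + (1/3)q gives q* = 168 and p* = 145.
With the rebate, buyers effectively pay pb = ps − 46, where ps is the price sellers receive.
On the curves, pb = 491/3 - (1/9)q and ps = 89 + (1/3)q; the wedge ps − pb = 46 gives 89 + (1/3)q − (491/3 - (1/9)q) = 46, so q' = 271.5.
Then pb = 491/3 − (1/9)·271.5 = 133.5 and ps = 89 + (1/3)·271.5 = 179.5.
The subsidy expands output by 271.5 − 168 = 103.5 past the efficient level; on those units the gap between marginal cost and willingness to pay runs from 0 up to 46.
DWL = ½ × 46 × 103.5 = 2380.5.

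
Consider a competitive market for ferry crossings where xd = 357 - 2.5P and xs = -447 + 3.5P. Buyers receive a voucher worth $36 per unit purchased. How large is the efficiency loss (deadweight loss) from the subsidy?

Deadweight loss = $945

Pre-subsidy: 357 - 2.5P = -447 + 3.5P gives P* = 134, x* = 22.
With the rebate, buyers effectively pay Pb = Ps − 36, where Ps is the price sellers receive.
Demand in terms of Ps becomes xd = 357 − 2.5(Ps − 36) = 447 - 2.5Ps. Setting this equal to supply: 447 - 2.5Ps = -447 + 3.5Ps, so Ps = 149.
Buyers pay Pb = 149 − 36 = 113; x' = -447 + 3.5·149 = 74.5.
The subsidy expands output by 74.5 − 22 = 52.5 past the efficient level; on those units the gap between marginal cost and willingness to pay runs from 0 up to 36.
DWL = ½ × 36 × 52.5 = 945.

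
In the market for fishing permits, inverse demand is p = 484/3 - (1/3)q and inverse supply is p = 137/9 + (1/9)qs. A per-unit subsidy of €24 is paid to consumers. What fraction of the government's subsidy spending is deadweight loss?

DWL / government spending = 108/1531

Pre-subsidy: 484/3 - (1/3)q = 137/9 + (1/9)q gives q* = 328.75 and p* = 51.75.
With the rebate, buyers effectively pay pb = ps − 24, where ps is the price sellers receive.
On the curves, pb = 484/3 - (1/3)q and ps = 137/9 + (1/9)q; the wedge ps − pb = 24 gives 137/9 + (1/9)q − (484/3 - (1/3)q) = 24, so q' = 382.75.
Then pb = 484/3 − (1/3)·382.75 = 33.75 and ps = 137/9 + (1/9)·382.75 = 57.75.
ΔCS = ½(328.75 + 382.75)(51.75 − 33.75) = 6403.5; ΔPS = ½(328.75 + 382.75)(57.75 − 51.75) = 2134.5.
Government spending = 24 × 382.75 = 9186.
DWL = ½ × 24 × (382.75 − 328.75) = 648; fraction = 648 / 9186 = 108/1531.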